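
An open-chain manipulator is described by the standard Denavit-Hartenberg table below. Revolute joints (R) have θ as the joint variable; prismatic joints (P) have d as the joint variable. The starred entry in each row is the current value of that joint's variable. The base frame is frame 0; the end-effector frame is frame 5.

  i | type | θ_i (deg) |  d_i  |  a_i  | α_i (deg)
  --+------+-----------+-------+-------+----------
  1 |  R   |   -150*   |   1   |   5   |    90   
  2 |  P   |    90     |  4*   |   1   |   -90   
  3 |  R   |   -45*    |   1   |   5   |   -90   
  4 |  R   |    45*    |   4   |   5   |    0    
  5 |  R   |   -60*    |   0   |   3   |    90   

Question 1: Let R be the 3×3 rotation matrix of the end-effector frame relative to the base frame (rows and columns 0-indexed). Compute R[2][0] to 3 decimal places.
0.683

End-effector x-axis (col 0 of R) = (-0.1174,0.7209,0.6830)
R[2][0] = 0.6830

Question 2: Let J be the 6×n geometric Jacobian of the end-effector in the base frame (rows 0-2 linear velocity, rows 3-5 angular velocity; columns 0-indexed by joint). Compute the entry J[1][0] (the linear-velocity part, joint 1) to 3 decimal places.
axis z_0 = ẑ; lever o_n−o_0 = (-10.4816,4.6365,12.9130)
cross product → J_v[:, 0] = (-4.6365,-10.4816,0.0000)
J_ω[:, 0] = z_0
entry J[1][0] = -10.4816

-10.482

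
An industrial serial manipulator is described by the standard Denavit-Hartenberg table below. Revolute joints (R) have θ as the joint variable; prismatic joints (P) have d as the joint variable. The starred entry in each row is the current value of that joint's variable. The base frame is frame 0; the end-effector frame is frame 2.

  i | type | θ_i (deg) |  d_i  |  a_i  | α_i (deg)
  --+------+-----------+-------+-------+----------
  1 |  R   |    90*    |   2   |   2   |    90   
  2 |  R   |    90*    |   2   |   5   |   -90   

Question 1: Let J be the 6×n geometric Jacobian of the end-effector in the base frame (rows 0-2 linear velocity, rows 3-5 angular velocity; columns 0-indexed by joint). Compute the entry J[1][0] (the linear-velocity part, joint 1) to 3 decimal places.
2.000

axis z_0 = ẑ; lever o_n−o_0 = (2.0000,2.0000,7.0000)
cross product → J_v[:, 0] = (-2.0000,2.0000,0.0000)
J_ω[:, 0] = z_0
entry J[1][0] = 2.0000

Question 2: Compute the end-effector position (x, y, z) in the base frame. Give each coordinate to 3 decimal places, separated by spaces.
2.000 2.000 7.000

after link 1: o_1 = (0.0000, 2.0000, 2.0000)
after link 2: o_2 = (2.0000, 2.0000, 7.0000)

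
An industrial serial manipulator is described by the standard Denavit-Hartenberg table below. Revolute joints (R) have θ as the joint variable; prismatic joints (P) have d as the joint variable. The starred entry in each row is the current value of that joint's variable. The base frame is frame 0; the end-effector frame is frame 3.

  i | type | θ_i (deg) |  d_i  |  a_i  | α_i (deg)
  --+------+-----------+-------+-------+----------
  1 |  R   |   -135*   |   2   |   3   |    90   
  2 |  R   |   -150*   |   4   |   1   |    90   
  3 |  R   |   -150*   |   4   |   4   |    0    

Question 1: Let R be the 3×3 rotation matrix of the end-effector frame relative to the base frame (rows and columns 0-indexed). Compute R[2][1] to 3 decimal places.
End-effector y-axis (col 1 of R) = (0.9186,-0.3062,-0.2500)
R[2][1] = -0.2500

-0.250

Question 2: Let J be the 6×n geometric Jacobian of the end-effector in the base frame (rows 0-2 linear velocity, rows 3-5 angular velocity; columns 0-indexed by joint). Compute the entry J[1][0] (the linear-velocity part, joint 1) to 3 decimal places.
axis z_0 = ẑ; lever o_n−o_0 = (-3.6303,-0.8018,6.6962)
cross product → J_v[:, 0] = (0.8018,-3.6303,0.0000)
J_ω[:, 0] = z_0
entry J[1][0] = -3.6303

-3.630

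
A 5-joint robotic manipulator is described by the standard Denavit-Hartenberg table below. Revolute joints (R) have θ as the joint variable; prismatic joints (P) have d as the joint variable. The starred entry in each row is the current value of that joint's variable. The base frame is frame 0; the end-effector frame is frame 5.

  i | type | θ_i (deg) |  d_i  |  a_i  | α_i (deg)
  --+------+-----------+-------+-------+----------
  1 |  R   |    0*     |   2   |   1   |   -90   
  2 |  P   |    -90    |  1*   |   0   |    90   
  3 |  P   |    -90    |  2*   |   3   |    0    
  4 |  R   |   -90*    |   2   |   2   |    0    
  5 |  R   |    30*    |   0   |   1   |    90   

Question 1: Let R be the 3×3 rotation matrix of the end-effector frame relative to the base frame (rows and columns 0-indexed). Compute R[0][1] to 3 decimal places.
-1.000

End-effector y-axis (col 1 of R) = (-1.0000,0.0000,0.0000)
R[0][1] = -1.0000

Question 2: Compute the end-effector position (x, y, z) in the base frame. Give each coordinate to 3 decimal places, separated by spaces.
-3.000 -2.500 -0.866

after link 1: o_1 = (1.0000, 0.0000, 2.0000)
after link 2: o_2 = (1.0000, 1.0000, 2.0000)
after link 3: o_3 = (-1.0000, -2.0000, 2.0000)
after link 4: o_4 = (-3.0000, -2.0000, 0.0000)
after link 5: o_5 = (-3.0000, -2.5000, -0.8660)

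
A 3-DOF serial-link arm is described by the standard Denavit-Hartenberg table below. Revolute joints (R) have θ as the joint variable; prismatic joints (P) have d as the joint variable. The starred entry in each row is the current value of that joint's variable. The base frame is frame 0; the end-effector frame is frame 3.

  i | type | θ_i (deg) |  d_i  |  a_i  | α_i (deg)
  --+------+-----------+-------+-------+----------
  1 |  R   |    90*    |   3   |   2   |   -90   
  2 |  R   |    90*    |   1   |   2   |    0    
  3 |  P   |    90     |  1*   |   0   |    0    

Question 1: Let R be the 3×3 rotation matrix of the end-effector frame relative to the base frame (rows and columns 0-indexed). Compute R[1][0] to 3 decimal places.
-1.000

End-effector x-axis (col 0 of R) = (-0.0000,-1.0000,-0.0000)
R[1][0] = -1.0000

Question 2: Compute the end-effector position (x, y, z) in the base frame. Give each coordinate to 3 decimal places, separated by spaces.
-2.000 2.000 1.000

after link 1: o_1 = (0.0000, 2.0000, 3.0000)
after link 2: o_2 = (-1.0000, 2.0000, 1.0000)
after link 3: o_3 = (-2.0000, 2.0000, 1.0000)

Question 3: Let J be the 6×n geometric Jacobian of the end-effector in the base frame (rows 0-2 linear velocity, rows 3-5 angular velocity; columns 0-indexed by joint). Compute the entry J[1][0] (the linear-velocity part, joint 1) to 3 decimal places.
-2.000

axis z_0 = ẑ; lever o_n−o_0 = (-2.0000,2.0000,1.0000)
cross product → J_v[:, 0] = (-2.0000,-2.0000,0.0000)
J_ω[:, 0] = z_0
entry J[1][0] = -2.0000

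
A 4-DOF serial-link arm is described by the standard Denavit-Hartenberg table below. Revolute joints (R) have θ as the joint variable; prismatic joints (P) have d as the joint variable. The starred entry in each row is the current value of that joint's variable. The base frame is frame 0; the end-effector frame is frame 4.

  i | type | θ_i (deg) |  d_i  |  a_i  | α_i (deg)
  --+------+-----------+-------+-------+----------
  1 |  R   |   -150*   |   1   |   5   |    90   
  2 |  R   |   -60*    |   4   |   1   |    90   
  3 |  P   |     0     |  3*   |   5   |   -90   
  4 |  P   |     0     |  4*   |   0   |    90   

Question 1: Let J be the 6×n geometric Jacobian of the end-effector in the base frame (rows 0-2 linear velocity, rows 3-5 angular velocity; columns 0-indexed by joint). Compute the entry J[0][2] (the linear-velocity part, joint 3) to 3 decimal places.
prismatic axis z_2 = (0.7500,0.4330,-0.5000)
J_v[:, 2] = z_2; J_ω[:, 2] = (0,0,0)
entry J[0][2] = 0.7500

0.750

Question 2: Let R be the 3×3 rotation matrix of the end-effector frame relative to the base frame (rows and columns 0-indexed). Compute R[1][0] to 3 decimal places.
End-effector x-axis (col 0 of R) = (-0.4330,-0.2500,-0.8660)
R[1][0] = -0.2500

-0.250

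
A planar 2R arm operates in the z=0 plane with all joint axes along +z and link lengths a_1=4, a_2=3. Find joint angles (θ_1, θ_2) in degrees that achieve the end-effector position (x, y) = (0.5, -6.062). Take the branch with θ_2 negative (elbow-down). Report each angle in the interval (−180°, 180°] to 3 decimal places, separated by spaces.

cos θ_2 = (36.9978−4²−3²)/(2·4·3) = 0.4999; θ_2 = -60.0059° (elbow-down)
β = atan2(-6.0620,0.5000) = -85.2849°; ψ = atan2(-2.5982,5.4997) = -25.2874°
θ_1 = β − ψ = -59.9975°

-59.997 -60.006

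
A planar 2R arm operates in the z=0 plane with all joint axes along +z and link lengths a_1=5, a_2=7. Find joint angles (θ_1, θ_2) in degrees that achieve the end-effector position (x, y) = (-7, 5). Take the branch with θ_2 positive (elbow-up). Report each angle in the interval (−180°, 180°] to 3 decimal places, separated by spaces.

90.000 90.000

cos θ_2 = (74.0000−5²−7²)/(2·5·7) = 0.0000; θ_2 = 90.0000° (elbow-up)
β = atan2(5.0000,-7.0000) = 144.4623°; ψ = atan2(7.0000,5.0000) = 54.4623°
θ_1 = β − ψ = 90.0000°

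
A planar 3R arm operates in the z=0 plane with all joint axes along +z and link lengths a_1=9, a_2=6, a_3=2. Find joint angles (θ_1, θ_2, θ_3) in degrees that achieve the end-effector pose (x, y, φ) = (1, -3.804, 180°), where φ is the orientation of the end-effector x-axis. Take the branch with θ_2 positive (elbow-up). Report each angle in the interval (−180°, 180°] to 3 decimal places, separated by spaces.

-90.002 149.999 120.003

wrist centre = target − a_3·(cos φ, sin φ) = (3.0000, -3.8040)
cos θ_2 = (23.4704−9²−6²)/(2·9·6) = -0.8660; θ_2 = 149.9988° (elbow-up)
β = atan2(-3.8040,3.0000) = -51.7392°; ψ = atan2(3.0001,3.8039) = 38.2625°
θ_1 = β − ψ = -90.0017°
θ_3 = φ − θ_1 − θ_2 = 120.0029° (wrapped to (-180°,180°])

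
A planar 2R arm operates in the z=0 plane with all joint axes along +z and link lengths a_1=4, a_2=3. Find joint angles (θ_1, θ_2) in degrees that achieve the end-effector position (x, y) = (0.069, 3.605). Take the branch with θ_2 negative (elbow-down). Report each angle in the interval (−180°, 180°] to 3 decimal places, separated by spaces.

cos θ_2 = (13.0008−4²−3²)/(2·4·3) = -0.5000; θ_2 = -119.9978° (elbow-down)
β = atan2(3.6050,0.0690) = 88.9035°; ψ = atan2(-2.5981,2.5001) = -46.1016°
θ_1 = β − ψ = 135.0051°

135.005 -119.998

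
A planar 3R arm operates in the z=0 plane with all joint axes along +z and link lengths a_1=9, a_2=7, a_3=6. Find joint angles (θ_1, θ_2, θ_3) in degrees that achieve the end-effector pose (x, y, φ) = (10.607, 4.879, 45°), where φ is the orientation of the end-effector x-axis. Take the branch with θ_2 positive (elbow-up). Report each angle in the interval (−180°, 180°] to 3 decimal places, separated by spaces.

wrist centre = target − a_3·(cos φ, sin φ) = (6.3644, 0.6364)
cos θ_2 = (40.9100−9²−7²)/(2·9·7) = -0.7071; θ_2 = 134.9965° (elbow-up)
β = atan2(0.6364,6.3644) = 5.7099°; ψ = atan2(4.9501,4.0506) = 50.7070°
θ_1 = β − ψ = -44.9971°
θ_3 = φ − θ_1 − θ_2 = -44.9994° (wrapped to (-180°,180°])

-44.997 134.996 -44.999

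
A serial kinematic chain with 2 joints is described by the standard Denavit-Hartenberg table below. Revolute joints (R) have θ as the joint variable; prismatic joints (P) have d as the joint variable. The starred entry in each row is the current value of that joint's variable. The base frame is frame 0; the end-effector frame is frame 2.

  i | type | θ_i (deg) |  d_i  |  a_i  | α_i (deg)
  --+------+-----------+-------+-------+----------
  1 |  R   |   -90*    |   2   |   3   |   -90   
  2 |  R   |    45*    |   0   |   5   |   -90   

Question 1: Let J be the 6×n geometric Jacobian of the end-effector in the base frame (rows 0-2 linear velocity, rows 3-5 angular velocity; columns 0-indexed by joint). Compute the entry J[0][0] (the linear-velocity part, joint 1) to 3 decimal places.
axis z_0 = ẑ; lever o_n−o_0 = (0.0000,-6.5355,-1.5355)
cross product → J_v[:, 0] = (6.5355,0.0000,-0.0000)
J_ω[:, 0] = z_0
entry J[0][0] = 6.5355

6.536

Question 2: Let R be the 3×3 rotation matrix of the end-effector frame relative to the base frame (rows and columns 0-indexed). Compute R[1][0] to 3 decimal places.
-0.707

End-effector x-axis (col 0 of R) = (0.0000,-0.7071,-0.7071)
R[1][0] = -0.7071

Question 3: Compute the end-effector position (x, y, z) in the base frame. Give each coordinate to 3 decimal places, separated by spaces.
after link 1: o_1 = (0.0000, -3.0000, 2.0000)
after link 2: o_2 = (0.0000, -6.5355, -1.5355)

0.000 -6.536 -1.536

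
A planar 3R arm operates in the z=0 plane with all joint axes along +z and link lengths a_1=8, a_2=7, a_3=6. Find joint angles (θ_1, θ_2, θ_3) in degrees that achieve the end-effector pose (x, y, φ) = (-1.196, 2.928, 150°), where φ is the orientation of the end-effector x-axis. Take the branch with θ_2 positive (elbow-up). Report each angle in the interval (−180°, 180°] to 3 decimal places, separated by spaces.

-62.059 149.999 62.061

wrist centre = target − a_3·(cos φ, sin φ) = (4.0002, -0.0720)
cos θ_2 = (16.0064−8²−7²)/(2·8·7) = -0.8660; θ_2 = 149.9987° (elbow-up)
β = atan2(-0.0720,4.0002) = -1.0312°; ψ = atan2(3.5001,1.9379) = 61.0283°
θ_1 = β − ψ = -62.0594°
θ_3 = φ − θ_1 − θ_2 = 62.0607° (wrapped to (-180°,180°])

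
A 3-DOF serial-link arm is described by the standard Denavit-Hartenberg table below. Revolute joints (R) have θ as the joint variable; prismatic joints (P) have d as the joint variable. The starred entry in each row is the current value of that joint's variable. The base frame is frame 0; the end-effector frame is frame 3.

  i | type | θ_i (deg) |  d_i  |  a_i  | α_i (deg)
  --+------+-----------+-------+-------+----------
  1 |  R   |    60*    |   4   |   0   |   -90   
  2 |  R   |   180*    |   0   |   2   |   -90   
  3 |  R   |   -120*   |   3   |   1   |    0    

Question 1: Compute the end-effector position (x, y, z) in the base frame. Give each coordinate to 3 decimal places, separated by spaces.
-1.500 -0.866 7.000

after link 1: o_1 = (0.0000, 0.0000, 4.0000)
after link 2: o_2 = (-1.0000, -1.7321, 4.0000)
after link 3: o_3 = (-1.5000, -0.8660, 7.0000)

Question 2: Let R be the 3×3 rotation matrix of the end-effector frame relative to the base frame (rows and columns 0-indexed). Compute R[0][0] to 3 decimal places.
-0.500

End-effector x-axis (col 0 of R) = (-0.5000,0.8660,0.0000)
R[0][0] = -0.5000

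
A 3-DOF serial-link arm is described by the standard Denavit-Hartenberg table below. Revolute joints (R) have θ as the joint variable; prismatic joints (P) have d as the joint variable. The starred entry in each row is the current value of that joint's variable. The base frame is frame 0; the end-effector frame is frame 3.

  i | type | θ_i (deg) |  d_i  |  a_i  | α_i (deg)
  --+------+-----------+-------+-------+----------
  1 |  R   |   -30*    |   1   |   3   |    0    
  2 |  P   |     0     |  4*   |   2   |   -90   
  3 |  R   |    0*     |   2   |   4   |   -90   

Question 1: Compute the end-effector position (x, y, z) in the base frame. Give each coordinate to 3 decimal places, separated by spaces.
8.794 -2.768 5.000

after link 1: o_1 = (2.5981, -1.5000, 1.0000)
after link 2: o_2 = (4.3301, -2.5000, 5.0000)
after link 3: o_3 = (8.7942, -2.7679, 5.0000)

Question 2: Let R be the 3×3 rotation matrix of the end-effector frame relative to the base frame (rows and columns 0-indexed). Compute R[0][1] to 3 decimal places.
-0.500

End-effector y-axis (col 1 of R) = (-0.5000,-0.8660,-0.0000)
R[0][1] = -0.5000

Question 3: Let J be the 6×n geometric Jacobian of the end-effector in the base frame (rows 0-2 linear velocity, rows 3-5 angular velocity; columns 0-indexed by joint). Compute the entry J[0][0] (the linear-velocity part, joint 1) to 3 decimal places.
2.768

axis z_0 = ẑ; lever o_n−o_0 = (8.7942,-2.7679,5.0000)
cross product → J_v[:, 0] = (2.7679,8.7942,-0.0000)
J_ω[:, 0] = z_0
entry J[0][0] = 2.7679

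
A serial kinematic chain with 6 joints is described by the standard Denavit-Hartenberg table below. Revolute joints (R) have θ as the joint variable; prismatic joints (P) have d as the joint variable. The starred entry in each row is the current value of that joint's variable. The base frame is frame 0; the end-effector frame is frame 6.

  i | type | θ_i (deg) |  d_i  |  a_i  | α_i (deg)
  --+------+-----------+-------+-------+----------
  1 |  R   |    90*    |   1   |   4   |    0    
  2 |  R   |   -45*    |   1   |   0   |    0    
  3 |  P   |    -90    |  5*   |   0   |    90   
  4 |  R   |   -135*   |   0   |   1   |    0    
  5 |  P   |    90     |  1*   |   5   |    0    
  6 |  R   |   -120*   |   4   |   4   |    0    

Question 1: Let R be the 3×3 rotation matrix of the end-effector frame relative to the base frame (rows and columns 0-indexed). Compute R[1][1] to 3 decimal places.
-0.183

End-effector y-axis (col 1 of R) = (0.1830,-0.1830,-0.9659)
R[1][1] = -0.1830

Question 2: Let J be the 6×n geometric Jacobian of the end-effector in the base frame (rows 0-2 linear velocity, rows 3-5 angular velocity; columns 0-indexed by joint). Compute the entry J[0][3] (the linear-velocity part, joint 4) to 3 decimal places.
3.732

axis z_3 = (-0.7071,-0.7071,0.0000); lever o_n−o_3 = (-4.2676,-2.8035,-5.2779)
cross product → J_v[:, 3] = (3.7321,-3.7321,-1.0353)
J_ω[:, 3] = z_3
entry J[0][3] = 3.7321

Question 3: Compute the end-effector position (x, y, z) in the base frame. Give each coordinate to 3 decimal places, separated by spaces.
after link 1: o_1 = (0.0000, 4.0000, 1.0000)
after link 2: o_2 = (0.0000, 4.0000, 2.0000)
after link 3: o_3 = (0.0000, 4.0000, 7.0000)
after link 4: o_4 = (-0.5000, 4.5000, 6.2929)
after link 5: o_5 = (1.2929, 1.2929, 2.7574)
after link 6: o_6 = (-4.2676, 1.1965, 1.7221)

-4.268 1.197 1.722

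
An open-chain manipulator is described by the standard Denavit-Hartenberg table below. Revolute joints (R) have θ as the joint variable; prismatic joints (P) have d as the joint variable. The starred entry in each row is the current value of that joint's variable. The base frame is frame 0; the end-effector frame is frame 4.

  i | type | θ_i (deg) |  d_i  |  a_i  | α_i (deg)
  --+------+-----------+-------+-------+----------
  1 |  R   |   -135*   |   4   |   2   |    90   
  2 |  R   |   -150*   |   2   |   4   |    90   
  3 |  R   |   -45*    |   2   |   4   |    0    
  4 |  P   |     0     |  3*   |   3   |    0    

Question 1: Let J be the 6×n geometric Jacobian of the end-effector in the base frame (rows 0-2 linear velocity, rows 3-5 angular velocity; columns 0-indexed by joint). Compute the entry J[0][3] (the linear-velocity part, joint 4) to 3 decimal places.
0.354

prismatic axis z_3 = (0.3536,0.3536,0.8660)
J_v[:, 3] = z_3; J_ω[:, 3] = (0,0,0)
entry J[0][3] = 0.3536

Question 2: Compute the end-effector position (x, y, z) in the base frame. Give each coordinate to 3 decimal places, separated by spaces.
7.920 3.748 3.855

after link 1: o_1 = (-1.4142, -1.4142, 4.0000)
after link 2: o_2 = (-0.3789, 2.4495, 2.0000)
after link 3: o_3 = (4.0602, 2.8886, 2.3178)
after link 4: o_4 = (7.9199, 3.7483, 3.8553)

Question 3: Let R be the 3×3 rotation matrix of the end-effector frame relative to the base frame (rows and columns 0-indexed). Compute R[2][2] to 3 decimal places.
0.866

End-effector z-axis (col 2 of R) = (0.3536,0.3536,0.8660)
R[2][2] = 0.8660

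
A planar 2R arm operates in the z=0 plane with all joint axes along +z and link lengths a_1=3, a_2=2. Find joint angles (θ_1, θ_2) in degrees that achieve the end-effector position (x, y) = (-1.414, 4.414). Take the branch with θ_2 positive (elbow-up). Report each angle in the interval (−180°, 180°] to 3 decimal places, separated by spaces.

cos θ_2 = (21.4828−3²−2²)/(2·3·2) = 0.7069; θ_2 = 45.0168° (elbow-up)
β = atan2(4.4140,-1.4140) = 107.7626°; ψ = atan2(1.4146,4.4138) = 17.7707°
θ_1 = β − ψ = 89.9918°

89.992 45.017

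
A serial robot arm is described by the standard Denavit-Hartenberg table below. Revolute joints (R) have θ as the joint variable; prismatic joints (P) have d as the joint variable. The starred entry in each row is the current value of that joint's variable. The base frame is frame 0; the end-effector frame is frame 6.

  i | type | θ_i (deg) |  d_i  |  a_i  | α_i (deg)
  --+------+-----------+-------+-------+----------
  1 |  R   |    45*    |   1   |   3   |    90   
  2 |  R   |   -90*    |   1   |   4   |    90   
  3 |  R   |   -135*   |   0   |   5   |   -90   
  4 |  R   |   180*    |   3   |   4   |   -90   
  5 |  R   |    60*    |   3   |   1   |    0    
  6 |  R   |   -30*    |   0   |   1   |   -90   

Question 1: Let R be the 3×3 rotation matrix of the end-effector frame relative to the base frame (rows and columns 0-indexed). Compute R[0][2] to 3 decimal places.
End-effector z-axis (col 2 of R) = (0.1830,-0.1830,0.9659)
R[0][2] = 0.1830

0.183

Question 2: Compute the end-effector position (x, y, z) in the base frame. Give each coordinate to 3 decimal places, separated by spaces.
0.073 -0.073 -4.414

after link 1: o_1 = (2.1213, 2.1213, 1.0000)
after link 2: o_2 = (2.8284, 1.4142, -3.0000)
after link 3: o_3 = (0.3284, 3.9142, 0.5355)
after link 4: o_4 = (0.8284, 3.4142, -4.4142)
after link 5: o_5 = (-0.6099, 0.6099, -4.1554)
after link 6: o_6 = (0.0731, -0.0731, -4.4142)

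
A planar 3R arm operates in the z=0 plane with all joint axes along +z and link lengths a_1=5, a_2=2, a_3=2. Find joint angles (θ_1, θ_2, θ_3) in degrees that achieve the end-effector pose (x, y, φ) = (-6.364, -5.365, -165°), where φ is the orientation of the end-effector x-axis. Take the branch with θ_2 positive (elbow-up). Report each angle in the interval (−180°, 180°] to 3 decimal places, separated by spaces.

-144.873 45.005 -65.132

wrist centre = target − a_3·(cos φ, sin φ) = (-4.4321, -4.8474)
cos θ_2 = (43.1409−5²−2²)/(2·5·2) = 0.7070; θ_2 = 45.0052° (elbow-up)
β = atan2(-4.8474,-4.4321) = -132.4380°; ψ = atan2(1.4143,6.4141) = 12.4350°
θ_1 = β − ψ = -144.8730°
θ_3 = φ − θ_1 − θ_2 = -65.1321° (wrapped to (-180°,180°])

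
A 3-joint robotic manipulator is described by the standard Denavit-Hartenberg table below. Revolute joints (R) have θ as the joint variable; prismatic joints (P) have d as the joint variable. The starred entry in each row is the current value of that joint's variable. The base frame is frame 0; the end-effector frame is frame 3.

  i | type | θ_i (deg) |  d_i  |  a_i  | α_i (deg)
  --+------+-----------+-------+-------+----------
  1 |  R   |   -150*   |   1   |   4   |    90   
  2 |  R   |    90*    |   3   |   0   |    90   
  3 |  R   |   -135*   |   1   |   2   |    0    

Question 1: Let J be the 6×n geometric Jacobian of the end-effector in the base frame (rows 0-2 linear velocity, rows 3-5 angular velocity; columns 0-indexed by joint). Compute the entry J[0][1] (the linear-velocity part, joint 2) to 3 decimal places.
axis z_1 = (-0.5000,0.8660,0.0000); lever o_n−o_1 = (-1.6589,0.8733,-1.4142)
cross product → J_v[:, 1] = (-1.2247,-0.7071,1.0000)
J_ω[:, 1] = z_1
entry J[0][1] = -1.2247

-1.225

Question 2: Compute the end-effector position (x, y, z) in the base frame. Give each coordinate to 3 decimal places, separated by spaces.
-5.123 -1.127 -0.414

after link 1: o_1 = (-3.4641, -2.0000, 1.0000)
after link 2: o_2 = (-4.9641, 0.5981, 1.0000)
after link 3: o_3 = (-5.1230, -1.1267, -0.4142)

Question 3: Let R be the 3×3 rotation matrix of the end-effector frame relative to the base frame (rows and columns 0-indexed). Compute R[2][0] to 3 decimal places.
End-effector x-axis (col 0 of R) = (0.3536,-0.6124,-0.7071)
R[2][0] = -0.7071

-0.707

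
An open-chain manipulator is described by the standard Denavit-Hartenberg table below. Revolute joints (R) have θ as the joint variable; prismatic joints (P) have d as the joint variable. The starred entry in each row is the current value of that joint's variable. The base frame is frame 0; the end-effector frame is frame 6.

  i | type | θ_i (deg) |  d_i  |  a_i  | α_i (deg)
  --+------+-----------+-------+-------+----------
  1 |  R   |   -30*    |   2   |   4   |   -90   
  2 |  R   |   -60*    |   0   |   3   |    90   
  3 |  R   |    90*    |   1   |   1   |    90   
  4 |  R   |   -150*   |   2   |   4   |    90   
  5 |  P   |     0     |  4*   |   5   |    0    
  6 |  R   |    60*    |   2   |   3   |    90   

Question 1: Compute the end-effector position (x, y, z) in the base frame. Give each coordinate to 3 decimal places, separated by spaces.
after link 1: o_1 = (3.4641, -2.0000, 2.0000)
after link 2: o_2 = (4.7631, -2.7500, 4.5981)
after link 3: o_3 = (4.5131, -1.4510, 5.0981)
after link 4: o_4 = (5.1471, -5.8170, 5.8301)
after link 5: o_5 = (1.2590, -10.8816, 6.3122)
after link 6: o_6 = (0.4979, -13.0969, 9.0532)

0.498 -13.097 9.053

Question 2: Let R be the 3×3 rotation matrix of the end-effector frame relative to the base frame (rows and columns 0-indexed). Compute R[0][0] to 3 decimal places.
0.346

End-effector x-axis (col 0 of R) = (0.3460,-0.6998,0.6250)
R[0][0] = 0.3460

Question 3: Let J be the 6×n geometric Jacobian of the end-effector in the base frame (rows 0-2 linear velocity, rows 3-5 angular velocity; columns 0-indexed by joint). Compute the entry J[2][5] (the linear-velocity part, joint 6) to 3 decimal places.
axis z_5 = (-0.8995,-0.0580,0.4330); lever o_n−o_5 = (-0.7611,-2.2153,2.7410)
cross product → J_v[:, 5] = (0.8002,2.1361,1.9486)
J_ω[:, 5] = z_5
entry J[2][5] = 1.9486

1.949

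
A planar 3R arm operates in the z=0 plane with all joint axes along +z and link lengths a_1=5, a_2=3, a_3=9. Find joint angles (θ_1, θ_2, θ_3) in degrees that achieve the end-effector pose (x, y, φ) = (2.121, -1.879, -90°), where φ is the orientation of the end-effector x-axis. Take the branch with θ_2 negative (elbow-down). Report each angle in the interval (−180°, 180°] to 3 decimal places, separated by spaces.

90.007 -45.016 -134.991

wrist centre = target − a_3·(cos φ, sin φ) = (2.1210, 7.1210)
cos θ_2 = (55.2073−5²−3²)/(2·5·3) = 0.7069; θ_2 = -45.0160° (elbow-down)
β = atan2(7.1210,2.1210) = 73.4138°; ψ = atan2(-2.1219,7.1207) = -16.5936°
θ_1 = β − ψ = 90.0073°
θ_3 = φ − θ_1 − θ_2 = -134.9913° (wrapped to (-180°,180°])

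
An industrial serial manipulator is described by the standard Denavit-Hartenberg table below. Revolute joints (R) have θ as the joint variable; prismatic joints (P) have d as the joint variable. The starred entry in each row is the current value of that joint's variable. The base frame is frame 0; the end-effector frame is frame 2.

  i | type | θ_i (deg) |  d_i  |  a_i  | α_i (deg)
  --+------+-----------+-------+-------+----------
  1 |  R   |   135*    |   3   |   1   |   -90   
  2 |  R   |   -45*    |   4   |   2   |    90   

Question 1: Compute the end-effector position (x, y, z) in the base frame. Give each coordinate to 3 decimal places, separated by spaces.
after link 1: o_1 = (-0.7071, 0.7071, 3.0000)
after link 2: o_2 = (-4.5355, -1.1213, 4.4142)

-4.536 -1.121 4.414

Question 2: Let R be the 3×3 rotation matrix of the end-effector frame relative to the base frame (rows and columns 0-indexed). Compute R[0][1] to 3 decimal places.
End-effector y-axis (col 1 of R) = (-0.7071,-0.7071,0.0000)
R[0][1] = -0.7071

-0.707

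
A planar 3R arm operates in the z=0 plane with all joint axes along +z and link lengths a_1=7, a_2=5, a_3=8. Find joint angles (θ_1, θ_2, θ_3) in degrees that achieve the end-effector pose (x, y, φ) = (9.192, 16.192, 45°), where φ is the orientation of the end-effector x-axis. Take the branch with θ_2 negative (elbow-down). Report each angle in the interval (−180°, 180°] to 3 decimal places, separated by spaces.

90.006 -45.013 0.006

wrist centre = target − a_3·(cos φ, sin φ) = (3.5351, 10.5351)
cos θ_2 = (123.4866−7²−5²)/(2·7·5) = 0.7070; θ_2 = -45.0126° (elbow-down)
β = atan2(10.5351,3.5351) = 71.4504°; ψ = atan2(-3.5363,10.5348) = -18.5559°
θ_1 = β − ψ = 90.0064°
θ_3 = φ − θ_1 − θ_2 = 0.0063° (wrapped to (-180°,180°])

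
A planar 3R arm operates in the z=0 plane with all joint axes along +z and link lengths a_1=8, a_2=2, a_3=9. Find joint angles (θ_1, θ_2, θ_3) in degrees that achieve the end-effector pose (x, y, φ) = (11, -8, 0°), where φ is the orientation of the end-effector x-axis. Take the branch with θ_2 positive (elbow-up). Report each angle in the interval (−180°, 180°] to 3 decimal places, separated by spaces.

-90.000 90.000 0.000

wrist centre = target − a_3·(cos φ, sin φ) = (2.0000, -8.0000)
cos θ_2 = (68.0000−8²−2²)/(2·8·2) = 0.0000; θ_2 = 90.0000° (elbow-up)
β = atan2(-8.0000,2.0000) = -75.9638°; ψ = atan2(2.0000,8.0000) = 14.0362°
θ_1 = β − ψ = -90.0000°
θ_3 = φ − θ_1 − θ_2 = 0.0000° (wrapped to (-180°,180°])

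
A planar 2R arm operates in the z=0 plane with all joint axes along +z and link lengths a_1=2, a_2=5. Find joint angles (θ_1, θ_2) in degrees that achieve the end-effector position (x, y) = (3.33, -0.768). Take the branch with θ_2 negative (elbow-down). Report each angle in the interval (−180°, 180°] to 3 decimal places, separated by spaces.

120.005 -150.004

cos θ_2 = (11.6787−2²−5²)/(2·2·5) = -0.8661; θ_2 = -150.0044° (elbow-down)
β = atan2(-0.7680,3.3300) = -12.9871°; ψ = atan2(-2.4997,-2.3303) = -132.9919°
θ_1 = β − ψ = 120.0048°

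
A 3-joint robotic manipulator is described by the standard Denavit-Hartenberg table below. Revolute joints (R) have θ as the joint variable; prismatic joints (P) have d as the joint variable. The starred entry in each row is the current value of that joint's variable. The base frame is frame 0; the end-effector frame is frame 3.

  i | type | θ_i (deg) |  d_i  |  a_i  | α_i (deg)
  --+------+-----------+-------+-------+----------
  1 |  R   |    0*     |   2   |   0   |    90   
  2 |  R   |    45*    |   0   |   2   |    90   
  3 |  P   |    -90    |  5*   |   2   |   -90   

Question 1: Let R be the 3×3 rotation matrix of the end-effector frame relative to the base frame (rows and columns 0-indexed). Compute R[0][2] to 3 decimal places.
End-effector z-axis (col 2 of R) = (0.7071,-0.0000,0.7071)
R[0][2] = 0.7071

0.707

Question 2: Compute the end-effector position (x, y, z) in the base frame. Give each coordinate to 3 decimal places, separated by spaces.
4.950 2.000 -0.121

after link 1: o_1 = (0.0000, 0.0000, 2.0000)
after link 2: o_2 = (1.4142, 0.0000, 3.4142)
after link 3: o_3 = (4.9497, 2.0000, -0.1213)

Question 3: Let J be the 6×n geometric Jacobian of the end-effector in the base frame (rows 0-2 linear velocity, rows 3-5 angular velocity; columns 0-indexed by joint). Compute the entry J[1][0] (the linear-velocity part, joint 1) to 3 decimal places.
axis z_0 = ẑ; lever o_n−o_0 = (4.9497,2.0000,-0.1213)
cross product → J_v[:, 0] = (-2.0000,4.9497,0.0000)
J_ω[:, 0] = z_0
entry J[1][0] = 4.9497

4.950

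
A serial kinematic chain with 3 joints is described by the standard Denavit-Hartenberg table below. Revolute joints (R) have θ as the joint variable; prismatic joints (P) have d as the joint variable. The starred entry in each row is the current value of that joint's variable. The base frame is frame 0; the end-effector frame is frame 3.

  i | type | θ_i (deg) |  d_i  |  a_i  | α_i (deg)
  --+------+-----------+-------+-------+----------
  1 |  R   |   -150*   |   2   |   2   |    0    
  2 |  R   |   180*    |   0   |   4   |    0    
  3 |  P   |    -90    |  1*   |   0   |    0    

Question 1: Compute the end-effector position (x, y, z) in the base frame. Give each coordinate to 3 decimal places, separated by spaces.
after link 1: o_1 = (-1.7321, -1.0000, 2.0000)
after link 2: o_2 = (1.7321, 1.0000, 2.0000)
after link 3: o_3 = (1.7321, 1.0000, 3.0000)

1.732 1.000 3.000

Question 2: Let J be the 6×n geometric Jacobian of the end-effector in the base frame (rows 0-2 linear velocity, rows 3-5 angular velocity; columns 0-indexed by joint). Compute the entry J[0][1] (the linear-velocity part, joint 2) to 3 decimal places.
axis z_1 = (0.0000,0.0000,1.0000); lever o_n−o_1 = (3.4641,2.0000,1.0000)
cross product → J_v[:, 1] = (-2.0000,3.4641,0.0000)
J_ω[:, 1] = z_1
entry J[0][1] = -2.0000

-2.000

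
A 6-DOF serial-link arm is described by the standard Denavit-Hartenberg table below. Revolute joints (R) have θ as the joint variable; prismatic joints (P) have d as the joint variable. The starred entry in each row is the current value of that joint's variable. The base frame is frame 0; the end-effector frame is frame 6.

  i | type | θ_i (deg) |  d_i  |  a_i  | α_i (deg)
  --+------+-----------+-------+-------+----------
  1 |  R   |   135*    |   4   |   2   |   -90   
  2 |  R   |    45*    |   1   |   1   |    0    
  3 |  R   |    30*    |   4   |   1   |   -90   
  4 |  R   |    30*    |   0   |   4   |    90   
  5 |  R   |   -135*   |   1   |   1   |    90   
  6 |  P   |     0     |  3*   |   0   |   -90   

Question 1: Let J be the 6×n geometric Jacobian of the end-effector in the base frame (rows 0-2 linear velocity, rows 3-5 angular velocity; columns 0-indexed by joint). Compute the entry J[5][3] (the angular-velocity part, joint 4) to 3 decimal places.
axis z_3 = (0.6830,-0.6830,-0.2588); lever o_n−o_3 = (0.4906,-0.8869,-1.8290)
cross product → J_v[:, 3] = (1.0197,1.1223,-0.2707)
J_ω[:, 3] = z_3
entry J[5][3] = -0.2588

-0.259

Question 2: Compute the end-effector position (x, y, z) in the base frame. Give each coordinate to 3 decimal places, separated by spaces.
after link 1: o_1 = (-1.4142, 1.4142, 4.0000)
after link 2: o_2 = (-2.6213, 1.2071, 3.2929)
after link 3: o_3 = (-5.6328, -1.4383, 2.3270)
after link 4: o_4 = (-4.8525, 0.6099, -1.0191)
after link 5: o_5 = (-6.1773, 0.2099, -0.7275)
after link 6: o_6 = (-5.1422, -2.3252, 0.4979)

-5.142 -2.325 0.498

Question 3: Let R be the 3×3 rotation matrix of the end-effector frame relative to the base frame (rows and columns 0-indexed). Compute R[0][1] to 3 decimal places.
End-effector y-axis (col 1 of R) = (-0.3450,0.8450,-0.4085)
R[0][1] = -0.3450

-0.345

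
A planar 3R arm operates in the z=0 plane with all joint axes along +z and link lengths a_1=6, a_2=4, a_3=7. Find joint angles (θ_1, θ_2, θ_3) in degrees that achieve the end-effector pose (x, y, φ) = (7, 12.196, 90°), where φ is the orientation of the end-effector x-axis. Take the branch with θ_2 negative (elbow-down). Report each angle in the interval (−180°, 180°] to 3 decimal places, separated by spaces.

wrist centre = target − a_3·(cos φ, sin φ) = (7.0000, 5.1960)
cos θ_2 = (75.9984−6²−4²)/(2·6·4) = 0.5000; θ_2 = -60.0022° (elbow-down)
β = atan2(5.1960,7.0000) = 36.5860°; ψ = atan2(-3.4642,7.9999) = -23.4140°
θ_1 = β − ψ = 60.0000°
θ_3 = φ − θ_1 − θ_2 = 90.0022° (wrapped to (-180°,180°])

60.000 -60.002 90.002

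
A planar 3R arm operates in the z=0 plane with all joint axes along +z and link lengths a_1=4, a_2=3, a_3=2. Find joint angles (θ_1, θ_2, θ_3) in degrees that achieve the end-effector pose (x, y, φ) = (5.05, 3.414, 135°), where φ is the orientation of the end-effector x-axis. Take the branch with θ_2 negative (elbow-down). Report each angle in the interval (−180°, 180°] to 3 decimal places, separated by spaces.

wrist centre = target − a_3·(cos φ, sin φ) = (6.4642, 1.9998)
cos θ_2 = (45.7852−4²−3²)/(2·4·3) = 0.8661; θ_2 = -29.9972° (elbow-down)
β = atan2(1.9998,6.4642) = 17.1901°; ψ = atan2(-1.4999,6.5982) = -12.8067°
θ_1 = β − ψ = 29.9968°
θ_3 = φ − θ_1 − θ_2 = 135.0004° (wrapped to (-180°,180°])

29.997 -29.997 135.000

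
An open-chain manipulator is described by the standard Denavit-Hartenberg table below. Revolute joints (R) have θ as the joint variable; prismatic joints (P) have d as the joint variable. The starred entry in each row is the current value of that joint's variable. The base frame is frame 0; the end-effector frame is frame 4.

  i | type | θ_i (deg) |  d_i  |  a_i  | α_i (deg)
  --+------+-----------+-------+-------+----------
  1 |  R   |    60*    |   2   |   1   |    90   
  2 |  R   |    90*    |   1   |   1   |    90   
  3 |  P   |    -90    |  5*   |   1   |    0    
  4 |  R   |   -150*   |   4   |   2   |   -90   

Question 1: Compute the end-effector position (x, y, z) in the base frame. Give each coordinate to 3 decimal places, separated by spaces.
after link 1: o_1 = (0.5000, 0.8660, 2.0000)
after link 2: o_2 = (1.3660, 0.3660, 3.0000)
after link 3: o_3 = (3.0000, 5.1962, 3.0000)
after link 4: o_4 = (6.5000, 7.7942, 2.0000)

6.500 7.794 2.000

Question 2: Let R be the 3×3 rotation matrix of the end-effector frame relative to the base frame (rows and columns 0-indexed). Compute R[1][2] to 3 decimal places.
0.250

End-effector z-axis (col 2 of R) = (-0.4330,0.2500,-0.8660)
R[1][2] = 0.2500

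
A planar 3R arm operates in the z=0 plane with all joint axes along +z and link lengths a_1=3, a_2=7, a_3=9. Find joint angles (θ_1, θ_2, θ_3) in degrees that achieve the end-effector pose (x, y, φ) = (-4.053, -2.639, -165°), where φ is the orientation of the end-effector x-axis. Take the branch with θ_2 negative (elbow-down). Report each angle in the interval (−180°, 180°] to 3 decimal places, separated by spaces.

wrist centre = target − a_3·(cos φ, sin φ) = (4.6403, -0.3096)
cos θ_2 = (21.6286−3²−7²)/(2·3·7) = -0.8660; θ_2 = -149.9956° (elbow-down)
β = atan2(-0.3096,4.6403) = -3.8174°; ψ = atan2(-3.5005,-3.0619) = -131.1766°
θ_1 = β − ψ = 127.3592°
θ_3 = φ − θ_1 − θ_2 = -142.3636° (wrapped to (-180°,180°])

127.359 -149.996 -142.364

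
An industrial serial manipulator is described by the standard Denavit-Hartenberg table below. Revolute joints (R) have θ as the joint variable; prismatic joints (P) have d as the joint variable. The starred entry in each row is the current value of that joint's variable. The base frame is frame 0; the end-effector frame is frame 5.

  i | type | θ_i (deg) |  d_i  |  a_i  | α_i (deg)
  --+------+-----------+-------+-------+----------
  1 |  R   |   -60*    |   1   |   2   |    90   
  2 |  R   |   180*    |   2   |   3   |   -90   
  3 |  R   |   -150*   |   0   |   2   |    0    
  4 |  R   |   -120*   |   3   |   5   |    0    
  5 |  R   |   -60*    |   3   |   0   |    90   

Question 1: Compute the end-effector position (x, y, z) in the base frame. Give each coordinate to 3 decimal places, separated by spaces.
2.098 0.366 -5.000

after link 1: o_1 = (1.0000, -1.7321, 1.0000)
after link 2: o_2 = (-2.2321, -0.1340, 1.0000)
after link 3: o_3 = (-2.2321, -2.1340, 1.0000)
after link 4: o_4 = (2.0981, 0.3660, -2.0000)
after link 5: o_5 = (2.0981, 0.3660, -5.0000)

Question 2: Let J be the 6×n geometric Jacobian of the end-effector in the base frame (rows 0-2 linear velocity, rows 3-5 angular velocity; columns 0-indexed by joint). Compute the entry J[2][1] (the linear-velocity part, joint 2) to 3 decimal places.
-1.268

axis z_1 = (-0.8660,-0.5000,0.0000); lever o_n−o_1 = (1.0981,2.0981,-6.0000)
cross product → J_v[:, 1] = (3.0000,-5.1962,-1.2679)
J_ω[:, 1] = z_1
entry J[2][1] = -1.2679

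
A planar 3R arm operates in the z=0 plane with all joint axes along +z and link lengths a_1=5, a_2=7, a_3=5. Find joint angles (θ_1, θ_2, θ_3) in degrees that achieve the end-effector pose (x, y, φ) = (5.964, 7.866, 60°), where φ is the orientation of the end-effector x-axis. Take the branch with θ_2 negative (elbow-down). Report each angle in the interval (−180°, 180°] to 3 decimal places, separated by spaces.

135.008 -135.001 59.993

wrist centre = target − a_3·(cos φ, sin φ) = (3.4640, 3.5359)
cos θ_2 = (24.5017−5²−7²)/(2·5·7) = -0.7071; θ_2 = -135.0010° (elbow-down)
β = atan2(3.5359,3.4640) = 45.5883°; ψ = atan2(-4.9497,0.0502) = -89.4193°
θ_1 = β − ψ = 135.0076°
θ_3 = φ − θ_1 − θ_2 = 59.9934° (wrapped to (-180°,180°])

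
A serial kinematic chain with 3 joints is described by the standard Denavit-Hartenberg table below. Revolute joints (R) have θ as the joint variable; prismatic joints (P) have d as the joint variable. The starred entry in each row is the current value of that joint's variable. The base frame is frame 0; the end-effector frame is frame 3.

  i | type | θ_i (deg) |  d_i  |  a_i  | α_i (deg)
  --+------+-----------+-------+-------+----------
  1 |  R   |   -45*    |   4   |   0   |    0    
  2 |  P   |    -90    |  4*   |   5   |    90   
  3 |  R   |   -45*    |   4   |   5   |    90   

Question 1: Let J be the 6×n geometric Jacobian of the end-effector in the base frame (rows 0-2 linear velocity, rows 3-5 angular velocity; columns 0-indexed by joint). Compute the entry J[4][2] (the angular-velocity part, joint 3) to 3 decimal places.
axis z_2 = (-0.7071,0.7071,0.0000); lever o_n−o_2 = (-5.3284,0.3284,-3.5355)
cross product → J_v[:, 2] = (-2.5000,-2.5000,3.5355)
J_ω[:, 2] = z_2
entry J[4][2] = 0.7071

0.707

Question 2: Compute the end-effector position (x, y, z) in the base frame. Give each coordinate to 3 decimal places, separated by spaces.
-8.864 -3.207 4.464

after link 1: o_1 = (0.0000, 0.0000, 4.0000)
after link 2: o_2 = (-3.5355, -3.5355, 8.0000)
after link 3: o_3 = (-8.8640, -3.2071, 4.4645)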